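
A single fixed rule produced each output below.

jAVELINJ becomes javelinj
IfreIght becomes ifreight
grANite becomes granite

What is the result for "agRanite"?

The transformation: convert every letter to lowercase.
Applying that to "agRanite" gives "agranite".

agranite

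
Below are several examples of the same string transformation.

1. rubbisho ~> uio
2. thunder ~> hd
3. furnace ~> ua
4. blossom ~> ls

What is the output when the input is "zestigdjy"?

The rule is to keep one character in every 3, starting at position 2 (positions 2nd, 5th, 8th, ...).
So "zestigdjy" becomes "eij".

eij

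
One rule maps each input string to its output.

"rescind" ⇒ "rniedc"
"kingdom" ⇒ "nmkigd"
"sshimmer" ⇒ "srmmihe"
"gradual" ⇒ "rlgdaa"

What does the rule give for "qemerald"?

What's happening: sort the characters into reverse alphabetical order, then delete the first character.
Working it through for "qemerald": intermediate "rqmleeda", final "qmleeda".

qmleeda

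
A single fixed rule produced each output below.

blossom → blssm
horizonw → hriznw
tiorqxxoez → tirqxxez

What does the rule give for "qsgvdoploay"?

The rule is to remove every "o".
Applying that to "qsgvdoploay" gives "qsgvdplay".

qsgvdplay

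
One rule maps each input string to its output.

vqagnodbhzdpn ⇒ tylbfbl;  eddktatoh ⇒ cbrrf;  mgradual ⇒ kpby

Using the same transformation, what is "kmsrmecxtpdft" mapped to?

Each output is the input with this applied: keep every other character starting from the first (positions 1st, 3rd, 5th, ...), then shift every letter 2 places backward in the alphabet (wrapping around).
On "kmsrmecxtpdft": the first step gives "ksmctdt", and the second then gives "iqkarbr".

iqkarbr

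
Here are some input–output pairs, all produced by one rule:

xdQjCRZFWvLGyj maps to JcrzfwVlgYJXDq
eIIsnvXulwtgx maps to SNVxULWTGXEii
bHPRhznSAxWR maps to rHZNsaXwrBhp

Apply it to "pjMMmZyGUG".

mMzYgugPJm

The pattern: flip the case of every letter, then move the first 3 characters to the end (rotate left by 3).
Applying that to "pjMMmZyGUG" gives "mMzYgugPJm".
(Check on "eIIsnvXulwtgx": → "EiiSNVxULWTGX" → "SNVxULWTGXEii" ✓)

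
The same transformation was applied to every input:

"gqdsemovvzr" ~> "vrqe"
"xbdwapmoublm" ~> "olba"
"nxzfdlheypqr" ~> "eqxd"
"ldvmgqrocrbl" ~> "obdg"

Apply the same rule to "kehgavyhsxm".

hmea

The transformation: keep one character in every 3, starting at position 2 (positions 2nd, 5th, 8th, ...), then swap the front and back halves of the string.
For "kehgavyhsxm", step one produces "eahm"; step two turns that into "hmea".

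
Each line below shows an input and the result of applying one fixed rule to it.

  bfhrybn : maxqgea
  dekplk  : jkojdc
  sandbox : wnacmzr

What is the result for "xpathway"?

Each output is the input with this applied: shift every letter 1 place backward in the alphabet (wrapping around), then reverse the string.
For "xpathway", step one produces "wozsgvzx"; step two turns that into "xzvgszow".

xzvgszow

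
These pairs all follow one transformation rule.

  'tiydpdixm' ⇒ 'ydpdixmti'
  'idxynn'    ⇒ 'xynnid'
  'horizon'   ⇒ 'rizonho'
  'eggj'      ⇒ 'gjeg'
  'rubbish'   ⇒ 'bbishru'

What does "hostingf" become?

stingfho

The pattern: move the first 2 characters to the end (rotate left by 2).
On "hostingf" that produces "stingfho".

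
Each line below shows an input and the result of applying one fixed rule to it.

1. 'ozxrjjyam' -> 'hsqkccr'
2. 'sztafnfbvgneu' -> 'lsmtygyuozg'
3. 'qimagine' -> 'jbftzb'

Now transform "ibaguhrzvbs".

butznakso

What's happening: shift every letter 7 places backward in the alphabet (wrapping around), then delete the last 2 characters.
Applying both steps to "ibaguhrzvbs": "butznaksoul", then "butznakso".
(Check on "ozxrjjyam": → "hsqkccrtf" → "hsqkccr" ✓)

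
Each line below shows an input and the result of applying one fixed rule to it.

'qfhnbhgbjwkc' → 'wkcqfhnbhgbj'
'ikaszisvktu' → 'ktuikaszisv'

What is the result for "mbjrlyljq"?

ljqmbjrly

Each output is the input with this applied: move the last 3 characters to the front (rotate right by 3).
For "mbjrlyljq" the result is "ljqmbjrly".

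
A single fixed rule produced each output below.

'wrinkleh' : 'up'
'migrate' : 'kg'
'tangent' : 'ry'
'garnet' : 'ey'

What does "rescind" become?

Rule — shift every letter 2 places backward in the alphabet (wrapping around), then keep only the first 2 characters.
On "rescind" that produces "pc".

pc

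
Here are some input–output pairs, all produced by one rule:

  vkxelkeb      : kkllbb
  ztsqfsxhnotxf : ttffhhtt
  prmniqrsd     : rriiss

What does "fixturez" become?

Each output is the input with this applied: keep one character in every 3, starting at position 2 (positions 2nd, 5th, 8th, ...), then double every character.
On "fixturez" that produces "iiuuzz".
(Check on "ztsqfsxhnotxf": → "tfht" → "ttffhhtt" ✓)

iiuuzz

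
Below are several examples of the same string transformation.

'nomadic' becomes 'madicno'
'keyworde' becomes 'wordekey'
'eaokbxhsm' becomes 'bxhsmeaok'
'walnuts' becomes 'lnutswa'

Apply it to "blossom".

Rule — move the last 3 characters to the front (rotate right by 3), then move the last 2 characters to the front (rotate right by 2).
Working it through for "blossom": intermediate "somblos", final "ossombl".
(Check on "nomadic": → "dicnoma" → "madicno" ✓)

ossombl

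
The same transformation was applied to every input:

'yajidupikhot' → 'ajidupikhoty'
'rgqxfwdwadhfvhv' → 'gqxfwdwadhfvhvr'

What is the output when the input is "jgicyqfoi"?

Rule — move the first character to the end.
"jgicyqfoi" → "gicyqfoij".

gicyqfoij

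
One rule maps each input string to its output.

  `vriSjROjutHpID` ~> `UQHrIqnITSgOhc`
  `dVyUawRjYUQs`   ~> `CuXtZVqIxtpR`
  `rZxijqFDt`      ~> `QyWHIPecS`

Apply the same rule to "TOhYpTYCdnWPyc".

The transformation: shift every letter 1 place backward in the alphabet (wrapping around), then flip the case of every letter.
Working it through for "TOhYpTYCdnWPyc": intermediate "SNgXoSXBcmVOxb", final "snGxOsxbCMvoXB".

snGxOsxbCMvoXB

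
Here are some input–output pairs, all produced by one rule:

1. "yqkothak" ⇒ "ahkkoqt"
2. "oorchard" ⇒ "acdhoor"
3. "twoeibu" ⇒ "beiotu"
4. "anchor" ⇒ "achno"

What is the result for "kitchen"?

cehikn

Each output is the input with this applied: sort the characters into alphabetical order, then delete the last character.
On "kitchen": the first step gives "cehiknt", and the second then gives "cehikn".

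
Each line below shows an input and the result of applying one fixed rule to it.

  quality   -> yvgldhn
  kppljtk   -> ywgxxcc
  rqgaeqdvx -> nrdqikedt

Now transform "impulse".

hyfrvzc

The transformation: shift every letter 13 places forward in the alphabet (wrapping around) — i.e. ROT13, then move the first 3 characters to the end (rotate left by 3).
"impulse" → "vzchyfr" → "hyfrvzc".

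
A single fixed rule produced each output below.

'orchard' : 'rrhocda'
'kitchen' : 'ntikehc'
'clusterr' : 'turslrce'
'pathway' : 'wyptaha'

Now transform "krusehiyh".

What's happening: sort the characters into reverse alphabetical order, then swap each adjacent pair of characters (1↔2, 3↔4, ...).
Starting from "krusehiyh": after the first operation, "yusrkihhe"; after the second, "uyrsikhhe".

uyrsikhhe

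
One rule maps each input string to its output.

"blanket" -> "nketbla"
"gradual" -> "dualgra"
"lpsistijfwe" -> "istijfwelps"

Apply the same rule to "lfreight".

In each case the input is transformed by: move the first 3 characters to the end (rotate left by 3).
Applying that to "lfreight" gives "eightlfr".

eightlfr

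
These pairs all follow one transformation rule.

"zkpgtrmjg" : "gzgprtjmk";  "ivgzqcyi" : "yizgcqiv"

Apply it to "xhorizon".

In each case the input is transformed by: swap each adjacent pair of characters (1↔2, 3↔4, ...), then swap the first and last characters.
Starting from "xhorizon": after the first operation, "hxrozino"; after the second, "oxrozinh".

oxrozinh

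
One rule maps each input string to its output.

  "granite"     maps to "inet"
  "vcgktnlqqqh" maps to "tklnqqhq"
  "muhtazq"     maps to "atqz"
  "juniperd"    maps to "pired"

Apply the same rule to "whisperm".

psrem

The rule is to delete the first 3 characters, then swap each adjacent pair of characters (1↔2, 3↔4, ...).
Working it through for "whisperm": intermediate "sperm", final "psrem".
(Check on "vcgktnlqqqh": → "ktnlqqqh" → "tklnqqhq" ✓)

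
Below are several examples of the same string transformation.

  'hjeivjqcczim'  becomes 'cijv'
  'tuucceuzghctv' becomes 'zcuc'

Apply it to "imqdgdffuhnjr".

fnmg

Rule — keep one character in every 3, starting at position 2 (positions 2nd, 5th, 8th, ...), then swap the front and back halves of the string.
So "imqdgdffuhnjr" becomes "fnmg".
(Check on "hjeivjqcczim": → "jvci" → "cijv" ✓)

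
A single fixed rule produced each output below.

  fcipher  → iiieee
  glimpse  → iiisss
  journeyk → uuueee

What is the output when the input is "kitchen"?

ttteee

What's happening: keep one character in every 3, starting at position 3 (positions 3rd, 6th, 9th, ...), then repeat every character 3 times.
Starting from "kitchen": after the first operation, "te"; after the second, "ttteee".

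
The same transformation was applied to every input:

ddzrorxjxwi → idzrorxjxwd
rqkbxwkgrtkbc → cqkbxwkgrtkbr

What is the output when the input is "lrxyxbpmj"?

jrxyxbpml

Each output is the input with this applied: swap the first and last characters.
Applying that to "lrxyxbpmj" gives "jrxyxbpml".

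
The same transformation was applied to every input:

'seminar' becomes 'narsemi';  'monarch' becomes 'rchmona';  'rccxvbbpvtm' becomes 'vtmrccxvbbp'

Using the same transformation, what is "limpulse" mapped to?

lselimpu

The rule is to move the last 3 characters to the front (rotate right by 3).
On "limpulse" that produces "lselimpu".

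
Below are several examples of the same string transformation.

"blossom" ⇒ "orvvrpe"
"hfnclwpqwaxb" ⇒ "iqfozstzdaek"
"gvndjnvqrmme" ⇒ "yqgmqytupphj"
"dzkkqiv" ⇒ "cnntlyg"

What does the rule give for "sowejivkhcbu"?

In each case the input is transformed by: move the first character to the end, then shift every letter 3 places forward in the alphabet (wrapping around).
Applying that to "sowejivkhcbu" gives "rzhmlynkfexv".

rzhmlynkfexv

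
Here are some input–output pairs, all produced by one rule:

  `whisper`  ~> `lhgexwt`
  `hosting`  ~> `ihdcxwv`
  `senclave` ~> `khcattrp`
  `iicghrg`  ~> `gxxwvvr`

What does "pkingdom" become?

In each case the input is transformed by: sort the characters into reverse alphabetical order, then shift every letter 11 places backward in the alphabet (wrapping around).
On "pkingdom": the first step gives "ponmkigd", and the second then gives "edcbzxvs".
(Check on "senclave": → "vsnleeca" → "khcattrp" ✓)

edcbzxvs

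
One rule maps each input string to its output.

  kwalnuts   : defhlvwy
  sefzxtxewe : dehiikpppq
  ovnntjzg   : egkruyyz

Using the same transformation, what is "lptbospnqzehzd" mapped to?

The pattern: shift every letter 11 places forward in the alphabet (wrapping around), then sort the characters into alphabetical order.
"lptbospnqzehzd" → "aabdekkmopswyz".

aabdekkmopswyz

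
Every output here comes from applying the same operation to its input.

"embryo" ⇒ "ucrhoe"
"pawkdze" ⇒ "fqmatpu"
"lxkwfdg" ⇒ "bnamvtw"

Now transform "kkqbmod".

Looking at the pairs, the operation is to shift every letter 10 places backward in the alphabet (wrapping around).
For "kkqbmod" the result is "aagrcet".

aagrcet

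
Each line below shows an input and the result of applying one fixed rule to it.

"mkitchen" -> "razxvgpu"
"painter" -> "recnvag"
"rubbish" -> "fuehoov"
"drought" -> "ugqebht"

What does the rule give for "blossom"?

bzoybff

Each output is the input with this applied: move the last 2 characters to the front (rotate right by 2), then shift every letter 13 places forward in the alphabet (wrapping around) — i.e. ROT13.
So "blossom" becomes "bzoybff".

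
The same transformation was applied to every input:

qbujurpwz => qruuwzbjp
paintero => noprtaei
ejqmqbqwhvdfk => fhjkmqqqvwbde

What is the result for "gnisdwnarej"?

Rule — sort the characters into alphabetical order, then move the first 3 characters to the end (rotate left by 3).
Starting from "gnisdwnarej": after the first operation, "adegijnnrsw"; after the second, "gijnnrswade".

gijnnrswade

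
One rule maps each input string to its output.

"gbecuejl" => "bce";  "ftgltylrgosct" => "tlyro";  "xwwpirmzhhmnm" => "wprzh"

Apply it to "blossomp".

lso

Looking at the pairs, the operation is to delete the last 2 characters, then keep every other character starting from the second (positions 2nd, 4th, 6th, ...).
On "blossomp": the first step gives "blosso", and the second then gives "lso".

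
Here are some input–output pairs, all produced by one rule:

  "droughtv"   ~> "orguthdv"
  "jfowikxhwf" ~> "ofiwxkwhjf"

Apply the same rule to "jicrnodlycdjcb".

What's happening: move the first character to the end, then swap each adjacent pair of characters (1↔2, 3↔4, ...).
Starting from "jicrnodlycdjcb": after the first operation, "icrnodlycdjcbj"; after the second, "cinrdoyldccjjb".

cinrdoyldccjjb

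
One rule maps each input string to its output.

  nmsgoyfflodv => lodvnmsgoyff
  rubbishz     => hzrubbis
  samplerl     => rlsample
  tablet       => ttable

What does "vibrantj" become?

tjvibran

The rule is to swap the front and back halves of the string, then move the first 2 characters to the end (rotate left by 2).
For "vibrantj", step one produces "antjvibr"; step two turns that into "tjvibran".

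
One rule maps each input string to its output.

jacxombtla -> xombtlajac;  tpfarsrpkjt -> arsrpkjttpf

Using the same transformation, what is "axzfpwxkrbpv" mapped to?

fpwxkrbpvaxz

The pattern: move the first 3 characters to the end (rotate left by 3).
For "axzfpwxkrbpv" the result is "fpwxkrbpvaxz".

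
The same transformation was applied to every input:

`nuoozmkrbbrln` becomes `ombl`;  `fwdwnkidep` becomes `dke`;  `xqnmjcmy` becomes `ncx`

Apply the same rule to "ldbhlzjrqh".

The transformation: move the first character to the end, then keep one character in every 3, starting at position 2 (positions 2nd, 5th, 8th, ...).
Working it through for "ldbhlzjrqh": intermediate "dbhlzjrqhl", final "bzq".

bzq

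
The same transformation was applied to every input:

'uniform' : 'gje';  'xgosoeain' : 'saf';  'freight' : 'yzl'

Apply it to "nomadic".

In each case the input is transformed by: shift every letter 8 places backward in the alphabet (wrapping around), then keep only the last 3 characters.
Starting from "nomadic": after the first operation, "fgesvau"; after the second, "vau".

vau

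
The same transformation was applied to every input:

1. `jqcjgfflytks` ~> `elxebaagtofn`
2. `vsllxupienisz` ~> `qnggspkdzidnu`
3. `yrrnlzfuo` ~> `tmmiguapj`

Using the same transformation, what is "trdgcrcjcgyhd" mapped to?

omybxmxexbtcy

The rule is to shift every letter 5 places backward in the alphabet (wrapping around).
Applying that to "trdgcrcjcgyhd" gives "omybxmxexbtcy".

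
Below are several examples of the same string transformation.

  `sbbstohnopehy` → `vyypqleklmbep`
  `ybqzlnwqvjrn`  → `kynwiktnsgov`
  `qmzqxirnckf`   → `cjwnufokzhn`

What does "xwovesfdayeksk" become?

What's happening: swap the first and last characters, then shift every letter 3 places backward in the alphabet (wrapping around).
"xwovesfdayeksk" → "kwovesfdayeksx" → "htlsbpcaxvbhpu".

htlsbpcaxvbhpu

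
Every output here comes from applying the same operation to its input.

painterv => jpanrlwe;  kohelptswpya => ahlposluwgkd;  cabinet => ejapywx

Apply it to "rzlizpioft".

evlekbpnvh

Rule — shift every letter 4 places backward in the alphabet (wrapping around), then move the first 3 characters to the end (rotate left by 3).
"rzlizpioft" → "nvhevlekbp" → "evlekbpnvh".
(Check on "kohelptswpya": → "gkdahlposluw" → "ahlposluwgkd" ✓)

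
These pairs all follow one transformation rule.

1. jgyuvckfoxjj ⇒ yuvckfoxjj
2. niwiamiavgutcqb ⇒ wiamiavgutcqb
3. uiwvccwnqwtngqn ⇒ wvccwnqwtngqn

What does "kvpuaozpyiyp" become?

Rule — delete the first 2 characters.
Doing the same to "kvpuaozpyiyp": "puaozpyiyp".

puaozpyiyp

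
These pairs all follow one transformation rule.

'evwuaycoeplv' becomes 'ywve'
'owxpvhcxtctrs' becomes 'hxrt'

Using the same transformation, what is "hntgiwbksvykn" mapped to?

Each output is the input with this applied: keep one character in every 3, starting at position 3 (positions 3rd, 6th, 9th, ...), then swap each adjacent pair of characters (1↔2, 3↔4, ...).
Working it through for "hntgiwbksvykn": intermediate "twsk", final "wtks".
(Check on "owxpvhcxtctrs": → "xhtr" → "hxrt" ✓)

wtks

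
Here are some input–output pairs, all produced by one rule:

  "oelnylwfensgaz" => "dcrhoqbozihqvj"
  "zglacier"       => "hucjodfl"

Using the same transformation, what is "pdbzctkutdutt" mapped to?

wwsgecfwnxwgx

The rule is to shift every letter 3 places forward in the alphabet (wrapping around), then move the last 2 characters to the front (rotate right by 2).
"pdbzctkutdutt" → "wwsgecfwnxwgx".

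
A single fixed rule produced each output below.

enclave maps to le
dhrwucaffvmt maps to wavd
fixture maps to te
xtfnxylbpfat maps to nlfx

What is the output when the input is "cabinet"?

it

The transformation: move the first 2 characters to the end (rotate left by 2), then keep one character in every 3, starting at position 2 (positions 2nd, 5th, 8th, ...).
Applying both steps to "cabinet": "binetca", then "it".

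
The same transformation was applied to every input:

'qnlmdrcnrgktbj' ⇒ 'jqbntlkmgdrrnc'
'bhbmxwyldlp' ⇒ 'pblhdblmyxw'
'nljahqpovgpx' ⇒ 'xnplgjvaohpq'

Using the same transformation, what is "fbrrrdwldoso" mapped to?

Looking at the pairs, the operation is to reverse the string, then take characters alternately from the front and the back (1st, last, 2nd, 2nd-last, ...).
Starting from "fbrrrdwldoso": after the first operation, "osodlwdrrrbf"; after the second, "ofsbordrlrwd".

ofsbordrlrwd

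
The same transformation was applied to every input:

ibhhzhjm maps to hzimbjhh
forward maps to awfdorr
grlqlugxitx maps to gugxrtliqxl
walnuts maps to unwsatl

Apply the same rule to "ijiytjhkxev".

The transformation: take characters alternately from the front and the back (1st, last, 2nd, 2nd-last, ...), then move the last 2 characters to the front (rotate right by 2).
On "ijiytjhkxev": the first step gives "ivjeixykthj", and the second then gives "hjivjeixykt".

hjivjeixykt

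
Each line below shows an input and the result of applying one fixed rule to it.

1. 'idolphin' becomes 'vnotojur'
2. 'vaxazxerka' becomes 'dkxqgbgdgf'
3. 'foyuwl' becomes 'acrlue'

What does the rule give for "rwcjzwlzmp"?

Each output is the input with this applied: shift every letter 6 places forward in the alphabet (wrapping around), then swap the front and back halves of the string.
For "rwcjzwlzmp", step one produces "xcipfcrfsv"; step two turns that into "crfsvxcipf".

crfsvxcipf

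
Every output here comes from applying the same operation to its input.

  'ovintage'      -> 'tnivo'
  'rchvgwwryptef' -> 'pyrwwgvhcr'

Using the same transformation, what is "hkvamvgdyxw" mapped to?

The rule is to reverse the string, then delete the first 3 characters.
For "hkvamvgdyxw" the result is "dgvmavkh".

dgvmavkh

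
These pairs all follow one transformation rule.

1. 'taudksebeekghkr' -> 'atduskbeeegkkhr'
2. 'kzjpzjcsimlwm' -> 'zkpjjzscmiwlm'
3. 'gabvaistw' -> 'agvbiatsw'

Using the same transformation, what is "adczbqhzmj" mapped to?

dazcqbzhjm

In each case the input is transformed by: swap each adjacent pair of characters (1↔2, 3↔4, ...).
On "adczbqhzmj" that produces "dazcqbzhjm".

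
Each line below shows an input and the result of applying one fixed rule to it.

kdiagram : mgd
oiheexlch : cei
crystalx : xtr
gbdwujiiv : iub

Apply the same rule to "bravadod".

Rule — keep one character in every 3, starting at position 2 (positions 2nd, 5th, 8th, ...), then reverse the string.
On "bravadod" that produces "dar".

dar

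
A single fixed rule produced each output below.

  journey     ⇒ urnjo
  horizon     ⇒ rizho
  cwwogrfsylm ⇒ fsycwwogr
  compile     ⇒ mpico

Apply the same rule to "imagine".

The transformation: delete the last 2 characters, then move the last 3 characters to the front (rotate right by 3).
On "imagine": the first step gives "imagi", and the second then gives "agiim".

agiim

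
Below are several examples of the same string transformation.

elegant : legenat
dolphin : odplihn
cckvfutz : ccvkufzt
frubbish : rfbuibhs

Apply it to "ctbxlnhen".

Each output is the input with this applied: swap each adjacent pair of characters (1↔2, 3↔4, ...).
On "ctbxlnhen" that produces "tcxbnlehn".

tcxbnlehn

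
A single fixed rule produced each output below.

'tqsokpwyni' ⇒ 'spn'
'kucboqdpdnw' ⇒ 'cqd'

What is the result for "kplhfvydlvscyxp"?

The pattern: keep one character in every 3, starting at position 3 (positions 3rd, 6th, 9th, ...).
For "kplhfvydlvscyxp" the result is "lvlcp".

lvlcp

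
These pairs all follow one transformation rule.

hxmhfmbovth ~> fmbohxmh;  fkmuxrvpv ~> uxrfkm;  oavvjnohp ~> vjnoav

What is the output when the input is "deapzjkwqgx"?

The rule is to delete the last 3 characters, then swap the front and back halves of the string.
Starting from "deapzjkwqgx": after the first operation, "deapzjkw"; after the second, "zjkwdeap".

zjkwdeap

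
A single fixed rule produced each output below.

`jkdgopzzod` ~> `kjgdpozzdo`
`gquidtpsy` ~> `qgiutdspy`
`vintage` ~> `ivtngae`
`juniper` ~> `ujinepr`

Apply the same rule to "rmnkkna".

In each case the input is transformed by: swap each adjacent pair of characters (1↔2, 3↔4, ...).
"rmnkkna" → "mrknnka".

mrknnka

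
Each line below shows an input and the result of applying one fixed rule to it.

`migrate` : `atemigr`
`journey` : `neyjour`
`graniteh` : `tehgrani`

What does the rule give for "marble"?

blemar

The pattern: move the last 3 characters to the front (rotate right by 3).
On "marble" that produces "blemar".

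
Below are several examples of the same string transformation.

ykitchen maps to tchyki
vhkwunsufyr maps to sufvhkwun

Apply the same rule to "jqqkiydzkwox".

Looking at the pairs, the operation is to delete the last 2 characters, then move the last 3 characters to the front (rotate right by 3).
Starting from "jqqkiydzkwox": after the first operation, "jqqkiydzkw"; after the second, "zkwjqqkiyd".
(Check on "ykitchen": → "ykitch" → "tchyki" ✓)

zkwjqqkiyd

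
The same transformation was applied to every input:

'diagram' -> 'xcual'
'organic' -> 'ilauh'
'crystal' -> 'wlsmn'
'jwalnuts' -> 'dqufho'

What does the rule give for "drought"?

What's happening: delete the last 2 characters, then shift every letter 6 places backward in the alphabet (wrapping around).
Applying both steps to "drought": "droug", then "xlioa".

xlioa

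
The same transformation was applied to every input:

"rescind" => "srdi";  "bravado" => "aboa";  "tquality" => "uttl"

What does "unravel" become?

Rule — keep every other character starting from the first (positions 1st, 3rd, 5th, ...), then swap each adjacent pair of characters (1↔2, 3↔4, ...).
Starting from "unravel": after the first operation, "urvl"; after the second, "rulv".

rulv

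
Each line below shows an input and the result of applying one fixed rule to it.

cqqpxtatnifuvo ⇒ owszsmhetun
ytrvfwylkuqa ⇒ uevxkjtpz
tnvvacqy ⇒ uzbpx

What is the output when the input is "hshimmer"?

The rule is to shift every letter 1 place backward in the alphabet (wrapping around), then delete the first 3 characters.
On "hshimmer" that produces "hlldq".
(Check on "cqqpxtatnifuvo": → "bppowszsmhetun" → "owszsmhetun" ✓)

hlldq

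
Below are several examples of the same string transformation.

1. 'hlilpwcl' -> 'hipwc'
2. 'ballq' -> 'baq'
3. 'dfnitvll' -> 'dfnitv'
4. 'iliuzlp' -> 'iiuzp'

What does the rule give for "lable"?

abe

The pattern: remove every "l".
On "lable" that produces "abe".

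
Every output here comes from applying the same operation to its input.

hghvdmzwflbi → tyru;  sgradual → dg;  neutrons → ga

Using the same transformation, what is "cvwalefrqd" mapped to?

The transformation: shift every letter 12 places forward in the alphabet (wrapping around), then keep one character in every 3, starting at position 3 (positions 3rd, 6th, 9th, ...).
So "cvwalefrqd" becomes "iqc".

iqc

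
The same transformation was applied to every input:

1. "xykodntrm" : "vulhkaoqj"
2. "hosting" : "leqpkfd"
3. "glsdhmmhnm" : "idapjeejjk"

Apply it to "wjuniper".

The rule is to shift every letter 3 places backward in the alphabet (wrapping around), then swap each adjacent pair of characters (1↔2, 3↔4, ...).
For "wjuniper", step one produces "tgrkfmbo"; step two turns that into "gtkrmfob".

gtkrmfob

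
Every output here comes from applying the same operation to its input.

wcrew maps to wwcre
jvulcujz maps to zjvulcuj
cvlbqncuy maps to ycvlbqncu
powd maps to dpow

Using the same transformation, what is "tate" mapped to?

Rule — move the last character to the front.
For "tate" the result is "etat".

etat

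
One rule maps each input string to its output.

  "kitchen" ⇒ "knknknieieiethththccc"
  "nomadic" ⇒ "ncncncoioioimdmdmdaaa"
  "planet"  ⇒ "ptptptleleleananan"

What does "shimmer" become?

The pattern: repeat every character 3 times, then take characters alternately from the front and the back (1st, last, 2nd, 2nd-last, ...).
On "shimmer": the first step gives "ssshhhiiimmmmmmeeerrr", and the second then gives "srsrsrheheheimimimmmm".

srsrsrheheheimimimmmm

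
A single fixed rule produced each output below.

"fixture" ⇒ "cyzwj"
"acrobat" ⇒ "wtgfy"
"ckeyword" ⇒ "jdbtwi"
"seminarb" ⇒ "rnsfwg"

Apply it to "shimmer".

The pattern: delete the first 2 characters, then shift every letter 5 places forward in the alphabet (wrapping around).
Working it through for "shimmer": intermediate "immer", final "nrrjw".

nrrjw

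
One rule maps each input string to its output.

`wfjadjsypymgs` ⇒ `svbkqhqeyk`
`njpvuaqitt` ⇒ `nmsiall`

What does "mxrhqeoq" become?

The rule is to shift every letter 8 places backward in the alphabet (wrapping around), then delete the first 3 characters.
Applying both steps to "mxrhqeoq": "epjziwgi", then "ziwgi".

ziwgi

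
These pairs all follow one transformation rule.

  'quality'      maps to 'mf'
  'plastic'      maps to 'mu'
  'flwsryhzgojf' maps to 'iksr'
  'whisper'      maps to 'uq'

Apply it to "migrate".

The pattern: shift every letter 12 places forward in the alphabet (wrapping around), then keep one character in every 3, starting at position 3 (positions 3rd, 6th, 9th, ...).
Working it through for "migrate": intermediate "yusdmfq", final "sf".

sf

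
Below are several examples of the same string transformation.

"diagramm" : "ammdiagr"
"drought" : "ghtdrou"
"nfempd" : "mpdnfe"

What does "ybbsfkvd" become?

kvdybbsf

The transformation: move the last 3 characters to the front (rotate right by 3).
On "ybbsfkvd" that produces "kvdybbsf".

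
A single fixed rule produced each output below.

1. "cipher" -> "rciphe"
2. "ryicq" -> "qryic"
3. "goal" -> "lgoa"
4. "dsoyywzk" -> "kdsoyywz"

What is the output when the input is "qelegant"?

What's happening: move the last character to the front.
"qelegant" → "tqelegan".

tqelegan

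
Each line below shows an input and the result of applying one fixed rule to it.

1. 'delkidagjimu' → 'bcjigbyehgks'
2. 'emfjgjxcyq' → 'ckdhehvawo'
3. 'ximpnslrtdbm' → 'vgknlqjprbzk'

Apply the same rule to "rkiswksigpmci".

pigquiqgenkag

The rule is to shift every letter 2 places backward in the alphabet (wrapping around).
"rkiswksigpmci" → "pigquiqgenkag".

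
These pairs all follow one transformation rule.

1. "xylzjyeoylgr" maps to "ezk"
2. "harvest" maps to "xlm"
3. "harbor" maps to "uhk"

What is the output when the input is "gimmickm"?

Rule — shift every letter 7 places backward in the alphabet (wrapping around), then keep only the last 3 characters.
Starting from "gimmickm": after the first operation, "zbffbvdf"; after the second, "vdf".

vdf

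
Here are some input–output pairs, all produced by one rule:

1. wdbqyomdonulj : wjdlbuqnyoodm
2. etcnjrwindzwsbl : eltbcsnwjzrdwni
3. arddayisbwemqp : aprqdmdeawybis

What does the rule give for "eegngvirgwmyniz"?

ezeignnygmvwigr

The rule is to take characters alternately from the front and the back (1st, last, 2nd, 2nd-last, ...).
Applying that to "eegngvirgwmyniz" gives "ezeignnygmvwigr".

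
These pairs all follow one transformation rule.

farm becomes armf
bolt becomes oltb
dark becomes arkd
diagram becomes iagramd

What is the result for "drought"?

Each output is the input with this applied: move the first character to the end.
So "drought" becomes "roughtd".

roughtd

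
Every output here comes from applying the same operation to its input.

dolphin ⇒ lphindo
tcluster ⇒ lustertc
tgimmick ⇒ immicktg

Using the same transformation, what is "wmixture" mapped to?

The rule is to move the first 2 characters to the end (rotate left by 2).
On "wmixture" that produces "ixturewm".

ixturewm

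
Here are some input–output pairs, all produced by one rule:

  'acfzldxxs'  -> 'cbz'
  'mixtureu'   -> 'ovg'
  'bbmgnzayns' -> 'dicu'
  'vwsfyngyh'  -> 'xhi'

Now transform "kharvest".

The pattern: shift every letter 2 places forward in the alphabet (wrapping around), then keep one character in every 3, starting at position 1 (positions 1st, 4th, 7th, ...).
On "kharvest": the first step gives "mjctxguv", and the second then gives "mtu".

mtu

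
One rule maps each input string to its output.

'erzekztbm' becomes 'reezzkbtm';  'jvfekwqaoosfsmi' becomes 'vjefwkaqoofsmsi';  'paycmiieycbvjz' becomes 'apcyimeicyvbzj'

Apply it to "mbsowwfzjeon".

Rule — swap each adjacent pair of characters (1↔2, 3↔4, ...).
For "mbsowwfzjeon" the result is "bmoswwzfejno".

bmoswwzfejno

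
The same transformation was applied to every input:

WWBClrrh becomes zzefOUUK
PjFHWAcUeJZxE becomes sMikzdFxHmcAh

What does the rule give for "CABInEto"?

The rule is to flip the case of every letter, then shift every letter 3 places forward in the alphabet (wrapping around).
"CABInEto" → "cabiNeTO" → "fdelQhWR".
(Check on "WWBClrrh": → "wwbcLRRH" → "zzefOUUK" ✓)

fdelQhWR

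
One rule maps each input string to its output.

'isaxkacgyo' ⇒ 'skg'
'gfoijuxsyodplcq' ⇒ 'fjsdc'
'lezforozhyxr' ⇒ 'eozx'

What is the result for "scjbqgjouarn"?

cqor

Each output is the input with this applied: keep one character in every 3, starting at position 2 (positions 2nd, 5th, 8th, ...).
On "scjbqgjouarn" that produces "cqor".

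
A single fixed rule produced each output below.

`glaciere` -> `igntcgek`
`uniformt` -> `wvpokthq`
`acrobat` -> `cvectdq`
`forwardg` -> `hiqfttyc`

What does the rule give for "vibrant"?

xvkpdct

Each output is the input with this applied: shift every letter 2 places forward in the alphabet (wrapping around), then take characters alternately from the front and the back (1st, last, 2nd, 2nd-last, ...).
On "vibrant" that produces "xvkpdct".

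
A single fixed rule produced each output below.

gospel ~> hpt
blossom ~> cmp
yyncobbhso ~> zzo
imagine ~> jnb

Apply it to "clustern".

dmv

Rule — shift every letter 1 place forward in the alphabet (wrapping around), then keep only the first 3 characters.
On "clustern": the first step gives "dmvtufso", and the second then gives "dmv".
(Check on "yyncobbhso": → "zzodpccitp" → "zzo" ✓)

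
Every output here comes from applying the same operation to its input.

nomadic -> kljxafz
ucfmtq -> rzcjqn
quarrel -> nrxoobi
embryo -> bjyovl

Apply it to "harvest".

exosbpq

What's happening: shift every letter 3 places backward in the alphabet (wrapping around).
So "harvest" becomes "exosbpq".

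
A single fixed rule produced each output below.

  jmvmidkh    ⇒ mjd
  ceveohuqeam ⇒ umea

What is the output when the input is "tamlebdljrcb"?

rldb

The rule is to sort the characters into reverse alphabetical order, then keep one character in every 3, starting at position 2 (positions 2nd, 5th, 8th, ...).
On "tamlebdljrcb": the first step gives "trmlljedcbba", and the second then gives "rldb".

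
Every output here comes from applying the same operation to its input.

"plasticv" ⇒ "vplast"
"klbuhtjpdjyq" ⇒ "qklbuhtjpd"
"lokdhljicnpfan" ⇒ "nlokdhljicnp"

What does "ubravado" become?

The pattern: move the last 3 characters to the front (rotate right by 3), then delete the first 2 characters.
Working it through for "ubravado": intermediate "adoubrav", final "oubrav".

oubrav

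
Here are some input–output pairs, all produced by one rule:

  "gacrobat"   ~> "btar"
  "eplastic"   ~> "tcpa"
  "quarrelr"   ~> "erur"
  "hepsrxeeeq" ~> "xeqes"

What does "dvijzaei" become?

The transformation: keep every other character starting from the second (positions 2nd, 4th, 6th, ...), then move the first 2 characters to the end (rotate left by 2).
Starting from "dvijzaei": after the first operation, "vjai"; after the second, "aivj".

aivj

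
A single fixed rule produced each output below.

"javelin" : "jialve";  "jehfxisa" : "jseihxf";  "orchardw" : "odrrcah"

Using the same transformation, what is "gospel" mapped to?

geops

What's happening: delete the last character, then take characters alternately from the front and the back (1st, last, 2nd, 2nd-last, ...).
So "gospel" becomes "geops".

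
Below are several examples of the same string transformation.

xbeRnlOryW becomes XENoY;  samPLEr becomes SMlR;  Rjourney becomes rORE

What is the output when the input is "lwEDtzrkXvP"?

In each case the input is transformed by: keep every other character starting from the first (positions 1st, 3rd, 5th, ...), then flip the case of every letter.
"lwEDtzrkXvP" → "lEtrXP" → "LeTRxp".

LeTRxp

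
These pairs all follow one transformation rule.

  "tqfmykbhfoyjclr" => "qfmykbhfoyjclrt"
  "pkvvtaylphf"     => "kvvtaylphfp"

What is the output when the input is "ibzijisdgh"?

Each output is the input with this applied: move the first character to the end.
"ibzijisdgh" → "bzijisdghi".

bzijisdghi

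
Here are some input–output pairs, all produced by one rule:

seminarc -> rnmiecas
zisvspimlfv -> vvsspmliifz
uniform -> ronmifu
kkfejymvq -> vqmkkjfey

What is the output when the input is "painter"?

rpnieat

In each case the input is transformed by: sort the characters into reverse alphabetical order, then move the first character to the end.
Starting from "painter": after the first operation, "trpniea"; after the second, "rpnieat".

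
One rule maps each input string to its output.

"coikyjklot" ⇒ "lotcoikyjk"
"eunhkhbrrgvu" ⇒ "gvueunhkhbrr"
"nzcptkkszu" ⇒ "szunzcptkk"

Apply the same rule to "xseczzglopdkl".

Each output is the input with this applied: move the last 3 characters to the front (rotate right by 3).
Doing the same to "xseczzglopdkl": "dklxseczzglop".

dklxseczzglop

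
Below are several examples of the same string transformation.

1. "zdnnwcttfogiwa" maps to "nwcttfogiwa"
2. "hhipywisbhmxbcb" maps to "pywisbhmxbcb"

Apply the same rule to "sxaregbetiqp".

The transformation: delete the first 3 characters.
Doing the same to "sxaregbetiqp": "regbetiqp".

regbetiqp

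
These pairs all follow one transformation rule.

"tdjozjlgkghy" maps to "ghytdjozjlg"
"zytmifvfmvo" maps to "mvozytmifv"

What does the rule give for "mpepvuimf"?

Looking at the pairs, the operation is to move the last 3 characters to the front (rotate right by 3), then delete the last character.
For "mpepvuimf", step one produces "imfmpepvu"; step two turns that into "imfmpepv".

imfmpepv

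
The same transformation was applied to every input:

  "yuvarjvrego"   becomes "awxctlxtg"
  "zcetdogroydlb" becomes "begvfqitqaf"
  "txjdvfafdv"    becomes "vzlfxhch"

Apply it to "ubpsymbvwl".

Rule — shift every letter 2 places forward in the alphabet (wrapping around), then delete the last 2 characters.
So "ubpsymbvwl" becomes "wdruaodx".

wdruaodx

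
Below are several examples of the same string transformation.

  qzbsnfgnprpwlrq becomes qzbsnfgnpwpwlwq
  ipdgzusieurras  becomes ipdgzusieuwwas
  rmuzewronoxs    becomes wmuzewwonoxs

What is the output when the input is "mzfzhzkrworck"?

The transformation: replace every "r" with "w".
On "mzfzhzkrworck" that produces "mzfzhzkwwowck".

mzfzhzkwwowck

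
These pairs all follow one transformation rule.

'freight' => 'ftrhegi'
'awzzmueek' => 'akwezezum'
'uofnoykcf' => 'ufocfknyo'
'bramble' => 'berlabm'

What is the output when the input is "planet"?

Rule — take characters alternately from the front and the back (1st, last, 2nd, 2nd-last, ...).
Doing the same to "planet": "ptlean".

ptlean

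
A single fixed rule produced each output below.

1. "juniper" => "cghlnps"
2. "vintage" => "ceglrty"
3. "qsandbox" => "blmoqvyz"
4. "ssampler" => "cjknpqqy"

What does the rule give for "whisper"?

cfgnpqu

The pattern: shift every letter 2 places backward in the alphabet (wrapping around), then sort the characters into alphabetical order.
For "whisper", step one produces "ufgqncp"; step two turns that into "cfgnpqu".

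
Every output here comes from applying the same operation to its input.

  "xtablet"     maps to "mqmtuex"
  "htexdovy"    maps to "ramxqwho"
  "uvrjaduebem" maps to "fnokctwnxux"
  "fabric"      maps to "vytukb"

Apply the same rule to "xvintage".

xqobgmtz

Rule — shift every letter 7 places backward in the alphabet (wrapping around), then move the last character to the front.
On "xvintage": the first step gives "qobgmtzx", and the second then gives "xqobgmtz".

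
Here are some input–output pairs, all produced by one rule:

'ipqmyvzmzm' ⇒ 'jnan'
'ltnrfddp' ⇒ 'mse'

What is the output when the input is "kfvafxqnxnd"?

lbro

The rule is to shift every letter 1 place forward in the alphabet (wrapping around), then keep one character in every 3, starting at position 1 (positions 1st, 4th, 7th, ...).
Applying both steps to "kfvafxqnxnd": "lgwbgyroyoe", then "lbro".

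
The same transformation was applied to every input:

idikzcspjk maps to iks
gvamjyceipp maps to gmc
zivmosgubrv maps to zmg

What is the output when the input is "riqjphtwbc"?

The rule is to delete the last 2 characters, then keep one character in every 3, starting at position 1 (positions 1st, 4th, 7th, ...).
For "riqjphtwbc", step one produces "riqjphtw"; step two turns that into "rjt".

rjt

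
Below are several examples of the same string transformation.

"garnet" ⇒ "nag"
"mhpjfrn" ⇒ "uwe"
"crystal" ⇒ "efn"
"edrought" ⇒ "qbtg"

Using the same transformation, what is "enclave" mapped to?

ayi

The transformation: shift every letter 13 places forward in the alphabet (wrapping around) — i.e. ROT13, then keep every other character starting from the second (positions 2nd, 4th, 6th, ...).
Starting from "enclave": after the first operation, "rapynir"; after the second, "ayi".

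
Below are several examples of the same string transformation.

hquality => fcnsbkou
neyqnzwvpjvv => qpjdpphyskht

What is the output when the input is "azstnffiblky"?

The pattern: swap the front and back halves of the string, then shift every letter 6 places backward in the alphabet (wrapping around).
"azstnffiblky" → "fiblkyazstnf" → "zcvfesutmnhz".

zcvfesutmnhz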